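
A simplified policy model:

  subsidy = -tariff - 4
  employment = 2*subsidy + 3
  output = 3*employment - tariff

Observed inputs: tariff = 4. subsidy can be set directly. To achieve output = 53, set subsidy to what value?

subsidy = 8

Intervening on subsidy fixes its value directly, overriding its dependence on tariff.
Substituting into the output equation gives output = 6*subsidy + 5.
Solve 6*subsidy + 5 = 53: subsidy = (53 - 5) / 6 = 8.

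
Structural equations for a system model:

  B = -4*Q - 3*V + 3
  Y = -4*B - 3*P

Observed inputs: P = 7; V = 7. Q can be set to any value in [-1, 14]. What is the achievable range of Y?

35 to 275

Substituting into the B equation gives B = -4*Q - 18.
Substituting into the Y equation gives Y = 16*Q + 51.
Linear in Q, so extremes are at the endpoints: Q = -1 gives Y = 35; Q = 14 gives Y = 275.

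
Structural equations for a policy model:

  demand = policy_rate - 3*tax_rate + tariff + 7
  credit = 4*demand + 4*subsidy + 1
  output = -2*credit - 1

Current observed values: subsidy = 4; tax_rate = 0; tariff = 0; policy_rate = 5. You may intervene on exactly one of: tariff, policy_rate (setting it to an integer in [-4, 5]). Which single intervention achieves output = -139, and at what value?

set tariff = 1

Intervening on tariff: with other inputs at their observed values, output = -8*tariff - 131. Solving for -139 gives tariff = 1, within [-4, 5].
Intervening on policy_rate: output = -8*policy_rate - 91. Reaching -139 requires policy_rate = 6, outside [-4, 5].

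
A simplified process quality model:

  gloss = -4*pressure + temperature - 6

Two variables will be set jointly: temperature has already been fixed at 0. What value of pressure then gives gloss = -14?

pressure = 2

With temperature held at 0:
Substituting into the gloss equation gives gloss = -4*pressure - 6.
Solve -4*pressure - 6 = -14: pressure = (-14 + 6) / -4 = 2.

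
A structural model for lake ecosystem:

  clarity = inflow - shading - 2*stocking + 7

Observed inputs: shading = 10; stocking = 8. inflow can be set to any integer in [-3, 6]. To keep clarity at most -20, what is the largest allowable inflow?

inflow = -1

Substituting into the clarity equation gives clarity = inflow - 19.
Require inflow - 19 ≤ -20, so inflow ≤ -1.
The largest integer in [-3, 6] satisfying this is -1.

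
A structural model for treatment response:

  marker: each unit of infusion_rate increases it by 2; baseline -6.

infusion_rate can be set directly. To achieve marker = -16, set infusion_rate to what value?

infusion_rate = -5

Solve 2*infusion_rate - 6 = -16: infusion_rate = (-16 + 6) / 2 = -5.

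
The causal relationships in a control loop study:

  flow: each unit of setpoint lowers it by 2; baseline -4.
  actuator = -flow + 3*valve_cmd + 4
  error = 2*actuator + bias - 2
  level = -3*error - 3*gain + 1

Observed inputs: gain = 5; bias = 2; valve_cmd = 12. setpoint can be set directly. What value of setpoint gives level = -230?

setpoint = -4

Substituting into the actuator equation gives actuator = 2*setpoint + 44.
Substituting into the error equation gives error = 4*setpoint + 88.
This gives level = -12*setpoint - 278.
Solve -12*setpoint - 278 = -230: setpoint = (-230 + 278) / -12 = -4.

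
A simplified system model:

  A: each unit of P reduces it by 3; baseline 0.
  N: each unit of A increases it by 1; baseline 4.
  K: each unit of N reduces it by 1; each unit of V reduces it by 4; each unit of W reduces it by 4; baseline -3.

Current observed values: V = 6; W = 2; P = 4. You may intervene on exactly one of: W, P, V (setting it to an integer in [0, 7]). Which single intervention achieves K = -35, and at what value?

Intervening on W: with other inputs at their observed values, K = -4*W - 19. Solving for -35 gives W = 4, within [0, 7].
Intervening on P: K = 3*P - 39. Reaching -35 requires P = 4/3, not an integer.
Intervening on V: K = -4*V - 3. Reaching -35 requires V = 8, outside [0, 7].

set W = 4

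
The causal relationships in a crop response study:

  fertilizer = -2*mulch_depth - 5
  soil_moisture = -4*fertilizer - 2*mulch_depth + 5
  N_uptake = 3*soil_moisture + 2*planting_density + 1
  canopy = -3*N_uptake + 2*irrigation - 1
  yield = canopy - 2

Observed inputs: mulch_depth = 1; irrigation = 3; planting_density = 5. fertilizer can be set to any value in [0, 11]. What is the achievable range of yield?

-57 to 339

Intervening on fertilizer fixes its value directly, overriding its dependence on mulch_depth.
Substituting into the soil_moisture equation gives soil_moisture = -4*fertilizer + 3.
So N_uptake = -12*fertilizer + 20.
canopy becomes 36*fertilizer - 55.
Substituting into the yield equation gives yield = 36*fertilizer - 57.
Linear in fertilizer, so extremes are at the endpoints: fertilizer = 0 gives yield = -57; fertilizer = 11 gives yield = 339.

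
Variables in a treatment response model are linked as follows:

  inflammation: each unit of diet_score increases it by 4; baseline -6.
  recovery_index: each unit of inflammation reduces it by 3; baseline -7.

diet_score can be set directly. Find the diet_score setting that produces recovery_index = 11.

diet_score = 0

Substituting into the recovery_index equation gives recovery_index = -12*diet_score + 11.
Solve -12*diet_score + 11 = 11: diet_score = (11 - 11) / -12 = 0.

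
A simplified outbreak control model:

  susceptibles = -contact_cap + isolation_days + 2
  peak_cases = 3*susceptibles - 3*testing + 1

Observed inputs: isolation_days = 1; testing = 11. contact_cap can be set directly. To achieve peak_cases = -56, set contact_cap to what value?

Substituting into the susceptibles equation gives susceptibles = -contact_cap + 3.
Substituting into the peak_cases equation gives peak_cases = -3*contact_cap - 23.
Solve -3*contact_cap - 23 = -56: contact_cap = (-56 + 23) / -3 = 11.

contact_cap = 11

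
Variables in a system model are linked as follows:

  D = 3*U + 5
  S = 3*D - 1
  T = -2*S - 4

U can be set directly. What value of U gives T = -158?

Substituting into the S equation gives S = 9*U + 14.
Substituting into the T equation gives T = -18*U - 32.
Solve -18*U - 32 = -158: U = (-158 + 32) / -18 = 7.

U = 7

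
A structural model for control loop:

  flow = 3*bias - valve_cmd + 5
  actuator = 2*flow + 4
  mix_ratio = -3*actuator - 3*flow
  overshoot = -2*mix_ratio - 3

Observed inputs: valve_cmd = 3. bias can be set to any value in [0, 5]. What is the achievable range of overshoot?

57 to 327

Substituting into the flow equation gives flow = 3*bias + 2.
Substituting into the actuator equation gives actuator = 6*bias + 8.
So mix_ratio = -27*bias - 30.
Substituting into the overshoot equation gives overshoot = 54*bias + 57.
Linear in bias, so extremes are at the endpoints: bias = 0 gives overshoot = 57; bias = 5 gives overshoot = 327.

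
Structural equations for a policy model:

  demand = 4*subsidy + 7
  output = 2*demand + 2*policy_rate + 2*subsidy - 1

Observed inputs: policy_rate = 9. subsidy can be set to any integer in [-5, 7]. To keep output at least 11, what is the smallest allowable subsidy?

Substituting into the output equation gives output = 10*subsidy + 31.
Require 10*subsidy + 31 ≥ 11, so subsidy ≥ -2.
The smallest integer in [-5, 7] satisfying this is -2.

subsidy = -2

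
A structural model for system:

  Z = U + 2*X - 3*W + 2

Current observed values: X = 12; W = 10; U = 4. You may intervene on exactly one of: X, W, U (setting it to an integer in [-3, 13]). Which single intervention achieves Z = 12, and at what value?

Intervening on X: Z = 2*X - 24. Reaching 12 requires X = 18, outside [-3, 13].
Intervening on W: with other inputs at their observed values, Z = -3*W + 30. Solving for 12 gives W = 6, within [-3, 13].
Intervening on U: Z = U - 4. Reaching 12 requires U = 16, outside [-3, 13].

set W = 6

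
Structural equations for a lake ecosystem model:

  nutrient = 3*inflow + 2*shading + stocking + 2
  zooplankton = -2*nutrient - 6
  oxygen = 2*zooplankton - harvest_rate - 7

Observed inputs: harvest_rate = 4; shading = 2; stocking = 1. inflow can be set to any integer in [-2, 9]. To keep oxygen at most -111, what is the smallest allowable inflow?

inflow = 5

Substituting into the nutrient equation gives nutrient = 3*inflow + 7.
Substituting into the zooplankton equation gives zooplankton = -6*inflow - 20.
oxygen becomes -12*inflow - 51.
Require -12*inflow - 51 ≤ -111, so inflow ≥ 5.
The smallest integer in [-2, 9] satisfying this is 5.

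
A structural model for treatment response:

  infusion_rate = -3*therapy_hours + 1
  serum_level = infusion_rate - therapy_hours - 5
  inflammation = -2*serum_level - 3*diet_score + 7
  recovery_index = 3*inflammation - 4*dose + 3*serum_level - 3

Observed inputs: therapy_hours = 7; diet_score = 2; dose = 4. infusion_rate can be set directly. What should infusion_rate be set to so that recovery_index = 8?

infusion_rate = 4

Intervening on infusion_rate fixes its value directly, overriding its dependence on therapy_hours.
Substituting into the serum_level equation gives serum_level = infusion_rate - 12.
inflammation becomes -2*infusion_rate + 25.
So recovery_index = -3*infusion_rate + 20.
Solve -3*infusion_rate + 20 = 8: infusion_rate = (8 - 20) / -3 = 4.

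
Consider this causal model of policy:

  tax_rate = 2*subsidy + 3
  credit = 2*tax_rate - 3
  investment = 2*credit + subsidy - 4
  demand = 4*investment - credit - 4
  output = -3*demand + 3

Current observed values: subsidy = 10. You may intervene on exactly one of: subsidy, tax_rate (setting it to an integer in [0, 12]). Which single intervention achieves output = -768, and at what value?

Intervening on subsidy: with other inputs at their observed values, output = -96*subsidy. Solving for -768 gives subsidy = 8, within [0, 12].
Intervening on tax_rate: output = -42*tax_rate + 6. Reaching -768 requires tax_rate = 129/7, not an integer.

set subsidy = 8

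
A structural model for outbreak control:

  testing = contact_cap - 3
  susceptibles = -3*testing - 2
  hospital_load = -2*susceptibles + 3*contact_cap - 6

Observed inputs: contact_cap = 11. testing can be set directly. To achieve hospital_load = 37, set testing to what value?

Intervening on testing fixes its value directly, overriding its dependence on contact_cap.
Substituting into the hospital_load equation gives hospital_load = 6*testing + 31.
Solve 6*testing + 31 = 37: testing = (37 - 31) / 6 = 1.

testing = 1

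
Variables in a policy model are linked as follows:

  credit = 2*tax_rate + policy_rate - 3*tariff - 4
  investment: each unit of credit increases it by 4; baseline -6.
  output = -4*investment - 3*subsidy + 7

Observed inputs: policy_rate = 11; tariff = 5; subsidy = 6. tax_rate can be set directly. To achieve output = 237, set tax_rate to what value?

tax_rate = -3

Substituting into the credit equation gives credit = 2*tax_rate - 8.
This gives investment = 8*tax_rate - 38.
output becomes -32*tax_rate + 141.
Solve -32*tax_rate + 141 = 237: tax_rate = (237 - 141) / -32 = -3.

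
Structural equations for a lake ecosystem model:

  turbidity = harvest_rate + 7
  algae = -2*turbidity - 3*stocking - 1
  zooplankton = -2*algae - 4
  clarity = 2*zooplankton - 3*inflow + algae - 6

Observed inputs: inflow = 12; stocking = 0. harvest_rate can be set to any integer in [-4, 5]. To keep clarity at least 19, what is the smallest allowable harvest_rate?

Substituting into the algae equation gives algae = -2*harvest_rate - 15.
Substituting into the zooplankton equation gives zooplankton = 4*harvest_rate + 26.
Substituting into the clarity equation gives clarity = 6*harvest_rate - 5.
Require 6*harvest_rate - 5 ≥ 19, so harvest_rate ≥ 4.
The smallest integer in [-4, 5] satisfying this is 4.

harvest_rate = 4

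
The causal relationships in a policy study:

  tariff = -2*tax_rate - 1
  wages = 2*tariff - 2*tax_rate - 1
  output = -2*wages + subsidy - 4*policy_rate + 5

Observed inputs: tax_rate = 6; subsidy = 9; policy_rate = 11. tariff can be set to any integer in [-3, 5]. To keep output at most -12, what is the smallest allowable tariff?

Intervening on tariff fixes its value directly, overriding its dependence on tax_rate.
Substituting into the wages equation gives wages = 2*tariff - 13.
This gives output = -4*tariff - 4.
Require -4*tariff - 4 ≤ -12, so tariff ≥ 2.
The smallest integer in [-3, 5] satisfying this is 2.

tariff = 2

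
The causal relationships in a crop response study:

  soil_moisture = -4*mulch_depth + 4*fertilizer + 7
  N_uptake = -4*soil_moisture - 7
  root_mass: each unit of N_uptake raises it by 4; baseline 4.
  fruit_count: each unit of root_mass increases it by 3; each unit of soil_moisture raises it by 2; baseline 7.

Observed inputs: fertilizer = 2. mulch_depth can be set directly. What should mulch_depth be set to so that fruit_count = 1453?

mulch_depth = 12

Substituting into the soil_moisture equation gives soil_moisture = -4*mulch_depth + 15.
So N_uptake = 16*mulch_depth - 67.
Substituting into the root_mass equation gives root_mass = 64*mulch_depth - 264.
fruit_count becomes 184*mulch_depth - 755.
Solve 184*mulch_depth - 755 = 1453: mulch_depth = (1453 + 755) / 184 = 12.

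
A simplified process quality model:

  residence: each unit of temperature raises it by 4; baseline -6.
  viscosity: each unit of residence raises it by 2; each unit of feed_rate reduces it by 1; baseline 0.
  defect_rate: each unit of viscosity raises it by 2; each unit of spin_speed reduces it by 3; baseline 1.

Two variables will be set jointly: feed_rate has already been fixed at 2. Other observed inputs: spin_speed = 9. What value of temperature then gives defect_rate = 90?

With feed_rate held at 2:
Substituting into the viscosity equation gives viscosity = 8*temperature - 14.
Substituting into the defect_rate equation gives defect_rate = 16*temperature - 54.
Solve 16*temperature - 54 = 90: temperature = (90 + 54) / 16 = 9.

temperature = 9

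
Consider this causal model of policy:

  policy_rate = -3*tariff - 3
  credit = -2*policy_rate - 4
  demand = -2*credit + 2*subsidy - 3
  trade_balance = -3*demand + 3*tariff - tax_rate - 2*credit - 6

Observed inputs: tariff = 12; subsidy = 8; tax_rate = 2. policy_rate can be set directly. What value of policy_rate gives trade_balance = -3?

Intervening on policy_rate fixes its value directly, overriding its dependence on tariff.
Substituting into the demand equation gives demand = 4*policy_rate + 21.
This gives trade_balance = -8*policy_rate - 27.
Solve -8*policy_rate - 27 = -3: policy_rate = (-3 + 27) / -8 = -3.

policy_rate = -3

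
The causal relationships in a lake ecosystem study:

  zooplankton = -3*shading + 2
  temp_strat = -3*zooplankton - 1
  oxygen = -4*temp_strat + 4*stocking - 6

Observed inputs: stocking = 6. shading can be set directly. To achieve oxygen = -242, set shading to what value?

Substituting into the temp_strat equation gives temp_strat = 9*shading - 7.
Substituting into the oxygen equation gives oxygen = -36*shading + 46.
Solve -36*shading + 46 = -242: shading = (-242 - 46) / -36 = 8.

shading = 8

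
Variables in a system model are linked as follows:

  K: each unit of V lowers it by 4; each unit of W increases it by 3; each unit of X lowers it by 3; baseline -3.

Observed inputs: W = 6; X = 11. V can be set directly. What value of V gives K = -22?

Substituting into the K equation gives K = -4*V - 18.
Solve -4*V - 18 = -22: V = (-22 + 18) / -4 = 1.

V = 1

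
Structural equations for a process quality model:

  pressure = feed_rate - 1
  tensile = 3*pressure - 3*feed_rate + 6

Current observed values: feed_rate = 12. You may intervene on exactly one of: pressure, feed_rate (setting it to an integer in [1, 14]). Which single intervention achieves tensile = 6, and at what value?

set pressure = 12

Intervening on pressure: with other inputs at their observed values, tensile = 3*pressure - 30. Solving for 6 gives pressure = 12, within [1, 14].
Intervening on feed_rate: the paths from feed_rate to tensile cancel (net effect zero), leaving tensile = 3; 6 is unreachable this way.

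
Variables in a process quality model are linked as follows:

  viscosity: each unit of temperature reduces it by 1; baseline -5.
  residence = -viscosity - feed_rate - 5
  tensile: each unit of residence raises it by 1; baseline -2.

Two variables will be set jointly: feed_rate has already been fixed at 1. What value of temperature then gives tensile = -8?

With feed_rate held at 1:
Substituting into the residence equation gives residence = temperature - 1.
Substituting into the tensile equation gives tensile = temperature - 3.
Solve temperature - 3 = -8: temperature = (-8 + 3) / 1 = -5.

temperature = -5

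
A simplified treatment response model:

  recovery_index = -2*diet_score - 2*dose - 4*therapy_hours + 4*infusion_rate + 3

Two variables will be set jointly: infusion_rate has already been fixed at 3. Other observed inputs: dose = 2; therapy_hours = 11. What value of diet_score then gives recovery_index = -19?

diet_score = -7

With infusion_rate held at 3:
Substituting into the recovery_index equation gives recovery_index = -2*diet_score - 33.
Solve -2*diet_score - 33 = -19: diet_score = (-19 + 33) / -2 = -7.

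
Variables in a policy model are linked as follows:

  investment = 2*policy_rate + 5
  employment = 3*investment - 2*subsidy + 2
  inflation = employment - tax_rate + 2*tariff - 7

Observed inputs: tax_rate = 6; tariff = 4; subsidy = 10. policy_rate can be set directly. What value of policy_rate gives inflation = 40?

Substituting into the employment equation gives employment = 6*policy_rate - 3.
So inflation = 6*policy_rate - 8.
Solve 6*policy_rate - 8 = 40: policy_rate = (40 + 8) / 6 = 8.

policy_rate = 8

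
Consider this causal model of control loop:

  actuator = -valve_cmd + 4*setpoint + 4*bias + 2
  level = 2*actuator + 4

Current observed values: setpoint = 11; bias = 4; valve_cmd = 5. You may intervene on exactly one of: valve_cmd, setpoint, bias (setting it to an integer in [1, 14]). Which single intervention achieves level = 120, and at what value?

Intervening on valve_cmd: with other inputs at their observed values, level = -2*valve_cmd + 128. Solving for 120 gives valve_cmd = 4, within [1, 14].
Intervening on setpoint: level = 8*setpoint + 30. Reaching 120 requires setpoint = 45/4, not an integer.
Intervening on bias: level = 8*bias + 86. Reaching 120 requires bias = 17/4, not an integer.

set valve_cmd = 4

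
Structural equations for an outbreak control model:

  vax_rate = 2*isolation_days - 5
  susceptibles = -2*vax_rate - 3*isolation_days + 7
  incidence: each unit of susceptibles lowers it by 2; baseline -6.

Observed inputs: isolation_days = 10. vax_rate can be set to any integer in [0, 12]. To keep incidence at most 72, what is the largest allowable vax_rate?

vax_rate = 8

Intervening on vax_rate fixes its value directly, overriding its dependence on isolation_days.
Substituting into the susceptibles equation gives susceptibles = -2*vax_rate - 23.
So incidence = 4*vax_rate + 40.
Require 4*vax_rate + 40 ≤ 72, so vax_rate ≤ 8.
The largest integer in [0, 12] satisfying this is 8.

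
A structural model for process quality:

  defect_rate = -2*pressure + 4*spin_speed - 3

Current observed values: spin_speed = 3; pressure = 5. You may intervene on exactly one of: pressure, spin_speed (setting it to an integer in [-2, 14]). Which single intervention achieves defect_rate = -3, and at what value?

Intervening on pressure: with other inputs at their observed values, defect_rate = -2*pressure + 9. Solving for -3 gives pressure = 6, within [-2, 14].
Intervening on spin_speed: defect_rate = 4*spin_speed - 13. Reaching -3 requires spin_speed = 5/2, not an integer.

set pressure = 6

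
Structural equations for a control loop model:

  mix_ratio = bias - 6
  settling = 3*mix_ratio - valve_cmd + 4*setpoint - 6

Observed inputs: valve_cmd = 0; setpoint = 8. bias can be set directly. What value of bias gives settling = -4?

Substituting into the settling equation gives settling = 3*bias + 8.
Solve 3*bias + 8 = -4: bias = (-4 - 8) / 3 = -4.

bias = -4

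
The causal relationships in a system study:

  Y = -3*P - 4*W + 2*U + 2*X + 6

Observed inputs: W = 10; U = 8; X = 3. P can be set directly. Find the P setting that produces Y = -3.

P = -3

Substituting into the Y equation gives Y = -3*P - 12.
Solve -3*P - 12 = -3: P = (-3 + 12) / -3 = -3.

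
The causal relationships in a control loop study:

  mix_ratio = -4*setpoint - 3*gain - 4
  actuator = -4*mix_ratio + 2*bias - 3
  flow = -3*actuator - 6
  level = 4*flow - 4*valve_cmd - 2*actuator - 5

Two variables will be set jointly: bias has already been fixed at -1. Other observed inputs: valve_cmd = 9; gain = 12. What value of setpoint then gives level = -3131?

With bias held at -1:
Substituting into the mix_ratio equation gives mix_ratio = -4*setpoint - 40.
So actuator = 16*setpoint + 155.
This gives flow = -48*setpoint - 471.
This gives level = -224*setpoint - 2235.
Solve -224*setpoint - 2235 = -3131: setpoint = (-3131 + 2235) / -224 = 4.

setpoint = 4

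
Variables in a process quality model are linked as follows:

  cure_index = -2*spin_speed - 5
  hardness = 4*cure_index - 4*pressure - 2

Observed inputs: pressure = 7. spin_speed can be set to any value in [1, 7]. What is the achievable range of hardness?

Substituting into the hardness equation gives hardness = -8*spin_speed - 50.
Linear in spin_speed, so extremes are at the endpoints: spin_speed = 1 gives hardness = -58; spin_speed = 7 gives hardness = -106.

-106 to -58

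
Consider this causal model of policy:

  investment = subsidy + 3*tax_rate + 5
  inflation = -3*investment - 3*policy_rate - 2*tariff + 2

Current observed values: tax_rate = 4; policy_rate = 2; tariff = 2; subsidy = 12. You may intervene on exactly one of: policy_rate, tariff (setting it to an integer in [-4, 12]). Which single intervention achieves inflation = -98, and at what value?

set policy_rate = 3

Intervening on policy_rate: with other inputs at their observed values, inflation = -3*policy_rate - 89. Solving for -98 gives policy_rate = 3, within [-4, 12].
Intervening on tariff: inflation = -2*tariff - 91. Reaching -98 requires tariff = 7/2, not an integer.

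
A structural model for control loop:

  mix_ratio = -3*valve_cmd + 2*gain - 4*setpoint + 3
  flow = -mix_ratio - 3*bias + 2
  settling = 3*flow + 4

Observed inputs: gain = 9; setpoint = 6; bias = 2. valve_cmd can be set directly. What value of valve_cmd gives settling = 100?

valve_cmd = 11

Substituting into the mix_ratio equation gives mix_ratio = -3*valve_cmd - 3.
So flow = 3*valve_cmd - 1.
settling becomes 9*valve_cmd + 1.
Solve 9*valve_cmd + 1 = 100: valve_cmd = (100 - 1) / 9 = 11.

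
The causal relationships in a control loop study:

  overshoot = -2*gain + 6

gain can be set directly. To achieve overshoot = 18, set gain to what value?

gain = -6

Solve -2*gain + 6 = 18: gain = (18 - 6) / -2 = -6.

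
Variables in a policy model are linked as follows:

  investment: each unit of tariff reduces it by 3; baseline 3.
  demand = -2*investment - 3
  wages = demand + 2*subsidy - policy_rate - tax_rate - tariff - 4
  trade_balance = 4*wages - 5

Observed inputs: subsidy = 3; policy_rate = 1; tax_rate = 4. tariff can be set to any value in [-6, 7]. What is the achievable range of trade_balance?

-173 to 87

Substituting into the demand equation gives demand = 6*tariff - 9.
This gives wages = 5*tariff - 12.
So trade_balance = 20*tariff - 53.
Linear in tariff, so extremes are at the endpoints: tariff = -6 gives trade_balance = -173; tariff = 7 gives trade_balance = 87.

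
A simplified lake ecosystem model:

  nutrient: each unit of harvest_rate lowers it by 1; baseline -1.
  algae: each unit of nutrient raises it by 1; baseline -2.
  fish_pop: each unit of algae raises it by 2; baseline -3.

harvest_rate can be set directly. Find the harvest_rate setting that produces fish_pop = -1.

Substituting into the algae equation gives algae = -harvest_rate - 3.
So fish_pop = -2*harvest_rate - 9.
Solve -2*harvest_rate - 9 = -1: harvest_rate = (-1 + 9) / -2 = -4.

harvest_rate = -4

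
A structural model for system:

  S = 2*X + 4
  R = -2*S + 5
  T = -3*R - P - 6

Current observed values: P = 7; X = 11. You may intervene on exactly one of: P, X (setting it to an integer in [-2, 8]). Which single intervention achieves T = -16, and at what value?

set X = -1

Intervening on P: T = -P + 135. Reaching -16 requires P = 151, outside [-2, 8].
Intervening on X: with other inputs at their observed values, T = 12*X - 4. Solving for -16 gives X = -1, within [-2, 8].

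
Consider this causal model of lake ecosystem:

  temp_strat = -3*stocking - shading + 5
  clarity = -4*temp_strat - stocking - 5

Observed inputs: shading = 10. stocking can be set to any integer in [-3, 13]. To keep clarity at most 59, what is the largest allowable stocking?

stocking = 4

Substituting into the temp_strat equation gives temp_strat = -3*stocking - 5.
clarity becomes 11*stocking + 15.
Require 11*stocking + 15 ≤ 59, so stocking ≤ 4.
The largest integer in [-3, 13] satisfying this is 4.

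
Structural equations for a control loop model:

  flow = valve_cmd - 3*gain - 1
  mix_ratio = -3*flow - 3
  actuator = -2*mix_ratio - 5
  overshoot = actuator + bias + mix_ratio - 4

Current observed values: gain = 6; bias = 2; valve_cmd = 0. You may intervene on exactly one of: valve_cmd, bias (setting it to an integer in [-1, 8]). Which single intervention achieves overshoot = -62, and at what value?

Intervening on valve_cmd: overshoot = 3*valve_cmd - 61. Reaching -62 requires valve_cmd = -1/3, not an integer.
Intervening on bias: with other inputs at their observed values, overshoot = bias - 63. Solving for -62 gives bias = 1, within [-1, 8].

set bias = 1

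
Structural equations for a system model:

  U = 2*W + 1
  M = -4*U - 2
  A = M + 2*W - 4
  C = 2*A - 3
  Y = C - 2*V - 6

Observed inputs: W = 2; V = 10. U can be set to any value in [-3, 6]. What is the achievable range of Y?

-81 to -9

Intervening on U fixes its value directly, overriding its dependence on W.
Substituting into the A equation gives A = -4*U - 2.
So C = -8*U - 7.
This gives Y = -8*U - 33.
Linear in U, so extremes are at the endpoints: U = -3 gives Y = -9; U = 6 gives Y = -81.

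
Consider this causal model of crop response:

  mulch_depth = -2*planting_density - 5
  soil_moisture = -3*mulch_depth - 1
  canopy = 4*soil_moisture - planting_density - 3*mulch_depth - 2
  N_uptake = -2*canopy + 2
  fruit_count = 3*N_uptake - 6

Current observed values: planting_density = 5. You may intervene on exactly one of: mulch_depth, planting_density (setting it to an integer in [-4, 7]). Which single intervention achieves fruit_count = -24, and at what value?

Intervening on mulch_depth: with other inputs at their observed values, fruit_count = 90*mulch_depth + 66. Solving for -24 gives mulch_depth = -1, within [-4, 7].
Intervening on planting_density: fruit_count = -174*planting_density - 414. Reaching -24 requires planting_density = -65/29, not an integer.

set mulch_depth = -1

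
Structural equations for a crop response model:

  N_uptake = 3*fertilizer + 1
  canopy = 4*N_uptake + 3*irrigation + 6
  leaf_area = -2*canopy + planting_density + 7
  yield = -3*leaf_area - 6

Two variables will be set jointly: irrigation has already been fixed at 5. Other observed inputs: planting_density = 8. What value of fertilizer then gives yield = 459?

fertilizer = 5

With irrigation held at 5:
Substituting into the canopy equation gives canopy = 12*fertilizer + 25.
leaf_area becomes -24*fertilizer - 35.
yield becomes 72*fertilizer + 99.
Solve 72*fertilizer + 99 = 459: fertilizer = (459 - 99) / 72 = 5.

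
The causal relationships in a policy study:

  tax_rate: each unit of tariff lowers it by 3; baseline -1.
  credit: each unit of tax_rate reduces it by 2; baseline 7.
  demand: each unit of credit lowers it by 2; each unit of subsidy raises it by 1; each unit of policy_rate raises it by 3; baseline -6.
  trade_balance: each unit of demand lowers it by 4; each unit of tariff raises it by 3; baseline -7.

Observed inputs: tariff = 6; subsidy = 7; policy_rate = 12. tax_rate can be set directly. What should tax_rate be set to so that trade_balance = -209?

tax_rate = 8

Intervening on tax_rate fixes its value directly, overriding its dependence on tariff.
Substituting into the demand equation gives demand = 4*tax_rate + 23.
trade_balance becomes -16*tax_rate - 81.
Solve -16*tax_rate - 81 = -209: tax_rate = (-209 + 81) / -16 = 8.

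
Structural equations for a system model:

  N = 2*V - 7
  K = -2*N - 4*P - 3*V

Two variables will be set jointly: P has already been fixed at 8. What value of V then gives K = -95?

V = 11

With P held at 8:
Substituting into the K equation gives K = -7*V - 18.
Solve -7*V - 18 = -95: V = (-95 + 18) / -7 = 11.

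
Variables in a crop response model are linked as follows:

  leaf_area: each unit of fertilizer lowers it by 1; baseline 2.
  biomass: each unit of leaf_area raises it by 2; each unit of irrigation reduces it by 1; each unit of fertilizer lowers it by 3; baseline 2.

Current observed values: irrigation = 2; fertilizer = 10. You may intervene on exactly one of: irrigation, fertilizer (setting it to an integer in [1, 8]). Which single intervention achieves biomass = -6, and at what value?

set fertilizer = 2

Intervening on irrigation: biomass = -irrigation - 44. Reaching -6 requires irrigation = -38, outside [1, 8].
Intervening on fertilizer: with other inputs at their observed values, biomass = -5*fertilizer + 4. Solving for -6 gives fertilizer = 2, within [1, 8].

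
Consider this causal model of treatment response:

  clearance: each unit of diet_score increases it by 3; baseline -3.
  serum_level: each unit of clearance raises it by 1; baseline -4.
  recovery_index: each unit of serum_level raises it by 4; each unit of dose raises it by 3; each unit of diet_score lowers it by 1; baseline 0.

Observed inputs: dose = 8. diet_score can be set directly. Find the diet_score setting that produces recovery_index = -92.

Substituting into the serum_level equation gives serum_level = 3*diet_score - 7.
Substituting into the recovery_index equation gives recovery_index = 11*diet_score - 4.
Solve 11*diet_score - 4 = -92: diet_score = (-92 + 4) / 11 = -8.

diet_score = -8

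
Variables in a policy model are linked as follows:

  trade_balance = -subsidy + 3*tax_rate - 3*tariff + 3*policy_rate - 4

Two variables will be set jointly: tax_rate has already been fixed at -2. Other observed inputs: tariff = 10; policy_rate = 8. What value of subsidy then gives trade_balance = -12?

subsidy = -4

With tax_rate held at -2:
Substituting into the trade_balance equation gives trade_balance = -subsidy - 16.
Solve -subsidy - 16 = -12: subsidy = (-12 + 16) / -1 = -4.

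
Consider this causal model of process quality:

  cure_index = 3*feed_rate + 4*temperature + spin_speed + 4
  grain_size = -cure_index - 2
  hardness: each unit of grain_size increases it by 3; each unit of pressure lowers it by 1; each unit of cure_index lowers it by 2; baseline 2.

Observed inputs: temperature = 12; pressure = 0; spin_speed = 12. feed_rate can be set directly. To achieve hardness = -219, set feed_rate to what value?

Substituting into the cure_index equation gives cure_index = 3*feed_rate + 64.
grain_size becomes -3*feed_rate - 66.
Substituting into the hardness equation gives hardness = -15*feed_rate - 324.
Solve -15*feed_rate - 324 = -219: feed_rate = (-219 + 324) / -15 = -7.

feed_rate = -7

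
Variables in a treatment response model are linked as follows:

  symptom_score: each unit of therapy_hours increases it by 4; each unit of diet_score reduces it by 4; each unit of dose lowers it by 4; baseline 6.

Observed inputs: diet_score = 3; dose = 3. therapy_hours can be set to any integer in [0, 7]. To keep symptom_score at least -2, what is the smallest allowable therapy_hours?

Substituting into the symptom_score equation gives symptom_score = 4*therapy_hours - 18.
Require 4*therapy_hours - 18 ≥ -2, so therapy_hours ≥ 4.
The smallest integer in [0, 7] satisfying this is 4.

therapy_hours = 4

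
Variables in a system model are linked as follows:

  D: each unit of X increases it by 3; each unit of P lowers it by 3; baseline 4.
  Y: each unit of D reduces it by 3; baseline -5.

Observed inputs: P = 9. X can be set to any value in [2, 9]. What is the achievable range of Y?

-17 to 46

Substituting into the D equation gives D = 3*X - 23.
This gives Y = -9*X + 64.
Linear in X, so extremes are at the endpoints: X = 2 gives Y = 46; X = 9 gives Y = -17.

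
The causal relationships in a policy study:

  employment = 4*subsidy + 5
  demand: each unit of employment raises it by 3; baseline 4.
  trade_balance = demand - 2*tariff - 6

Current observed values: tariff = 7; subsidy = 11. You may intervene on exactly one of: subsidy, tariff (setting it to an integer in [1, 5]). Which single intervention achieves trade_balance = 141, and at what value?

Intervening on subsidy: trade_balance = 12*subsidy - 1. Reaching 141 requires subsidy = 71/6, not an integer.
Intervening on tariff: with other inputs at their observed values, trade_balance = -2*tariff + 145. Solving for 141 gives tariff = 2, within [1, 5].

set tariff = 2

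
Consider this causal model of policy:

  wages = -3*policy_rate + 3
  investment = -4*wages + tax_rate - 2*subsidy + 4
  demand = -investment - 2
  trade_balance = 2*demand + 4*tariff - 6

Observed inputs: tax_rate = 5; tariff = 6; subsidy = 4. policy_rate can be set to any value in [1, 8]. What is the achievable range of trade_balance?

-156 to 12

Substituting into the investment equation gives investment = 12*policy_rate - 11.
demand becomes -12*policy_rate + 9.
This gives trade_balance = -24*policy_rate + 36.
Linear in policy_rate, so extremes are at the endpoints: policy_rate = 1 gives trade_balance = 12; policy_rate = 8 gives trade_balance = -156.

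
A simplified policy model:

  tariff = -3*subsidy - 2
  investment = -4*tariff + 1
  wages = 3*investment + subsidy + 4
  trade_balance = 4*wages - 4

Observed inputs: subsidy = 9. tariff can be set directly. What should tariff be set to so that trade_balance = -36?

tariff = 2

Intervening on tariff fixes its value directly, overriding its dependence on subsidy.
Substituting into the wages equation gives wages = -12*tariff + 16.
Substituting into the trade_balance equation gives trade_balance = -48*tariff + 60.
Solve -48*tariff + 60 = -36: tariff = (-36 - 60) / -48 = 2.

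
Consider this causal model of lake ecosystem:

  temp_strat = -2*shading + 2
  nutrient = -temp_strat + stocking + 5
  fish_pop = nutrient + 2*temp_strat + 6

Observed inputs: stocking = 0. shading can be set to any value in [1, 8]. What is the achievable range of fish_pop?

Substituting into the nutrient equation gives nutrient = 2*shading + 3.
So fish_pop = -2*shading + 13.
Linear in shading, so extremes are at the endpoints: shading = 1 gives fish_pop = 11; shading = 8 gives fish_pop = -3.

-3 to 11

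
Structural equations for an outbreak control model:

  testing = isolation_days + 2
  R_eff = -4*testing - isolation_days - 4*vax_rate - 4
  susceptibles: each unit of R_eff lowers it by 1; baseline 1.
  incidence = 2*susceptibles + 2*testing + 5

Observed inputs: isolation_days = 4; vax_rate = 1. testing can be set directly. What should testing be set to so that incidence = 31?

testing = 0

Intervening on testing fixes its value directly, overriding its dependence on isolation_days.
Substituting into the R_eff equation gives R_eff = -4*testing - 12.
Substituting into the susceptibles equation gives susceptibles = 4*testing + 13.
incidence becomes 10*testing + 31.
Solve 10*testing + 31 = 31: testing = (31 - 31) / 10 = 0.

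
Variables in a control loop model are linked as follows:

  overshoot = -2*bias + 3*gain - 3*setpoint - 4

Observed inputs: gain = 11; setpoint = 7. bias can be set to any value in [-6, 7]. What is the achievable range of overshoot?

Substituting into the overshoot equation gives overshoot = -2*bias + 8.
Linear in bias, so extremes are at the endpoints: bias = -6 gives overshoot = 20; bias = 7 gives overshoot = -6.

-6 to 20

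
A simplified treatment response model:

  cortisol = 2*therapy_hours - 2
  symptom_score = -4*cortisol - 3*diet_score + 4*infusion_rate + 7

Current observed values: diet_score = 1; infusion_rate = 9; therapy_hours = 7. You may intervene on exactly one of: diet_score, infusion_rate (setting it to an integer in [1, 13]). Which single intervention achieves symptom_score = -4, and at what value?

Intervening on diet_score: symptom_score = -3*diet_score - 5. Reaching -4 requires diet_score = -1/3, not an integer.
Intervening on infusion_rate: with other inputs at their observed values, symptom_score = 4*infusion_rate - 44. Solving for -4 gives infusion_rate = 10, within [1, 13].

set infusion_rate = 10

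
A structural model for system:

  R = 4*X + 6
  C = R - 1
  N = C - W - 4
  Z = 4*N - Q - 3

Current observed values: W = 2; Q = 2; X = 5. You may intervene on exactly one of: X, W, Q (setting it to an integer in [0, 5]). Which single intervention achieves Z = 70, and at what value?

Intervening on X: Z = 16*X - 9. Reaching 70 requires X = 79/16, not an integer.
Intervening on W: Z = -4*W + 79. Reaching 70 requires W = 9/4, not an integer.
Intervening on Q: with other inputs at their observed values, Z = -Q + 73. Solving for 70 gives Q = 3, within [0, 5].

set Q = 3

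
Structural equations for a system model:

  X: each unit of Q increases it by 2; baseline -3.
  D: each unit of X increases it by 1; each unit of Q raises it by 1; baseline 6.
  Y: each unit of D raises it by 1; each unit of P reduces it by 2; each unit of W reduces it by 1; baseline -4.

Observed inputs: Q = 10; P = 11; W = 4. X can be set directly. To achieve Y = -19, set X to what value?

X = -5

Intervening on X fixes its value directly, overriding its dependence on Q.
Substituting into the D equation gives D = X + 16.
Substituting into the Y equation gives Y = X - 14.
Solve X - 14 = -19: X = (-19 + 14) / 1 = -5.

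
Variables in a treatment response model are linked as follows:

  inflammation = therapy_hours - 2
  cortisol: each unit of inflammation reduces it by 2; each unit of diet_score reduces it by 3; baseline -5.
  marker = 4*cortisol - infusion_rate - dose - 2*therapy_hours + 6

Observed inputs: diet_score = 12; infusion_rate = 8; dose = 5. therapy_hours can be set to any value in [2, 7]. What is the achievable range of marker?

Substituting into the cortisol equation gives cortisol = -2*therapy_hours - 37.
Substituting into the marker equation gives marker = -10*therapy_hours - 155.
Linear in therapy_hours, so extremes are at the endpoints: therapy_hours = 2 gives marker = -175; therapy_hours = 7 gives marker = -225.

-225 to -175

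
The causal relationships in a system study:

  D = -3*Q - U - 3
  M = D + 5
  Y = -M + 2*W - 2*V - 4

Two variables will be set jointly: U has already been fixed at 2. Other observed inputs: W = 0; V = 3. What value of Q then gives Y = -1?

Q = 3

With U held at 2:
Substituting into the D equation gives D = -3*Q - 5.
Substituting into the M equation gives M = -3*Q.
So Y = 3*Q - 10.
Solve 3*Q - 10 = -1: Q = (-1 + 10) / 3 = 3.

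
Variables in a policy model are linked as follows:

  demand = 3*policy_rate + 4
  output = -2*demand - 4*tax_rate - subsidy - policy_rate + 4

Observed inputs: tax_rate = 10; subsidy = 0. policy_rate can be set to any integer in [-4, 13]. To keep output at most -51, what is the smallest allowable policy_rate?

policy_rate = 1

Substituting into the output equation gives output = -7*policy_rate - 44.
Require -7*policy_rate - 44 ≤ -51, so policy_rate ≥ 1.
The smallest integer in [-4, 13] satisfying this is 1.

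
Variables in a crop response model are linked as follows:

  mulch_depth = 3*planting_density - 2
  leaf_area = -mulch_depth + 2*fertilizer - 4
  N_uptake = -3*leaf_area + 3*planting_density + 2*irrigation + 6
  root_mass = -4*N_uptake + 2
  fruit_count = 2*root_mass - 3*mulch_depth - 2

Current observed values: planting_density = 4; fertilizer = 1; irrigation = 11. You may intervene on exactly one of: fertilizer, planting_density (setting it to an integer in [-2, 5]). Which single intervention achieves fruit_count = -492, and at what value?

Intervening on fertilizer: with other inputs at their observed values, fruit_count = 48*fertilizer - 684. Solving for -492 gives fertilizer = 4, within [-2, 5].
Intervening on planting_density: fruit_count = -105*planting_density - 216. Reaching -492 requires planting_density = 92/35, not an integer.

set fertilizer = 4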